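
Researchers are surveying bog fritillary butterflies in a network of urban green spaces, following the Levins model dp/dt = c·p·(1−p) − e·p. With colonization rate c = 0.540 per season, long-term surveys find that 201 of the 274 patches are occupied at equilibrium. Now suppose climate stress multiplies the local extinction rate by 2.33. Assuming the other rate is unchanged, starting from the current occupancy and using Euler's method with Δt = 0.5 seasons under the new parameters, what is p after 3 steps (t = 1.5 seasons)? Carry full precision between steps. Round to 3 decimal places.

Observed p* = 201/274 = 0.73358.
Balance c(1−p*) = e gives e = 0.540×(1 − 0.73358) = 0.14387.
Starting from p₀ = 0.73358; update p ← p + (dp/dt)·Δt with the new parameters.
step 1: Δp = -0.07018, p = 0.66339
step 2: Δp = -0.05090, p = 0.61250
step 3: Δp = -0.03858, p = 0.57392

0.574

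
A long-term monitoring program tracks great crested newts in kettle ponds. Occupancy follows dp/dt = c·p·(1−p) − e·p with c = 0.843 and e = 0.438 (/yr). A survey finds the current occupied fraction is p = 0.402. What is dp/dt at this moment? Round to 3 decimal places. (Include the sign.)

Colonization term: c·p·(1−p) = 0.843×0.402×0.5980 = 0.20265.
Extinction term: e·p = 0.17608.
dp/dt = 0.20265 − 0.17608 = 0.02658.

0.027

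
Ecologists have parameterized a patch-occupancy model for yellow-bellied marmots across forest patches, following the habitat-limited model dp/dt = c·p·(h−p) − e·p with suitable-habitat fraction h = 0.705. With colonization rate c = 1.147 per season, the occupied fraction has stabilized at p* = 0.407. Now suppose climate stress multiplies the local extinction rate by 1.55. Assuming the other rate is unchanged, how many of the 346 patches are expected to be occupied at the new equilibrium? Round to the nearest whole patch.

84

Balance c(h−p*) = e gives e = 1.147×(0.705 − 0.40700) = 0.34181.
New p* = 0.705 − e/c = 0.705 − 0.52981/1.14700 = 0.24309.
Expected occupied = 346 × 0.24309 = 84.11 ≈ 84.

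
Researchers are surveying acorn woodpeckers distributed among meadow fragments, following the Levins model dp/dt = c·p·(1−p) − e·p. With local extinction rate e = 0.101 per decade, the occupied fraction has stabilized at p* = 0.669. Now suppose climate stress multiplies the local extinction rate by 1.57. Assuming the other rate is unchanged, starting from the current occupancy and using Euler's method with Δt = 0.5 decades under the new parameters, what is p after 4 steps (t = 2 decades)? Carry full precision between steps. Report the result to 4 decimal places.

0.6052

Balance c(1−p*) = e gives c = e/(1 − 0.66900) = 0.101/0.33100 = 0.30514.
Starting from p₀ = 0.66900; update p ← p + (dp/dt)·Δt with the new parameters.
  1  |  dp/dt·Δt = -0.019257  |  p_1 = 0.649743
  2  |  dp/dt·Δt = -0.016794  |  p_2 = 0.632949
  3  |  dp/dt·Δt = -0.014738  |  p_3 = 0.618211
  4  |  dp/dt·Δt = -0.013005  |  p_4 = 0.605206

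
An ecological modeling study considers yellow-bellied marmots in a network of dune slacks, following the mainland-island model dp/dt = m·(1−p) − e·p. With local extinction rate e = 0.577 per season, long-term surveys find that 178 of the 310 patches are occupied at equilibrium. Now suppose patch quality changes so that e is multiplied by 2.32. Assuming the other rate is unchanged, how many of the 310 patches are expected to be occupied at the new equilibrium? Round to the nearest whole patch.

114

Observed p* = 178/310 = 0.57419.
Balance m(1−p*) = e·p* gives m = e·p*/(1−p*) = 0.577×0.57419/0.42581 = 0.77806.
New p* = m/(m+e) = 0.77806/(0.77806+1.33864) = 0.36758.
Expected occupied = 310 × 0.36758 = 113.95 ≈ 114.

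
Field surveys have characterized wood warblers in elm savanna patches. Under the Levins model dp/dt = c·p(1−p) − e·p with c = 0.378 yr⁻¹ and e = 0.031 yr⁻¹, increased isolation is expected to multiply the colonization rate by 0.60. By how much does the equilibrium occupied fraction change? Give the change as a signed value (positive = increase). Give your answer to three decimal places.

Before: p* = 1 − 0.031/0.378 = 0.9180.
After the change, c = 0.2268, e = 0.031, so p* = 1 − 0.031/0.2268 = 0.8633.
Δp* = 0.8633 − 0.9180 = -0.0547.

-0.055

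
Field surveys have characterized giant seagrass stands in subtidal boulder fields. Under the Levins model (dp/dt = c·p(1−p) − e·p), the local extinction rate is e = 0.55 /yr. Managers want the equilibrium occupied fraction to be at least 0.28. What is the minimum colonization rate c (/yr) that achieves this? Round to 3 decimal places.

p* = 1 − e/c ≥ 0.28 requires e/c ≤ 0.7200, i.e. c ≥ e/0.7200.
c_min = 0.55/0.7200 = 0.7639.

0.764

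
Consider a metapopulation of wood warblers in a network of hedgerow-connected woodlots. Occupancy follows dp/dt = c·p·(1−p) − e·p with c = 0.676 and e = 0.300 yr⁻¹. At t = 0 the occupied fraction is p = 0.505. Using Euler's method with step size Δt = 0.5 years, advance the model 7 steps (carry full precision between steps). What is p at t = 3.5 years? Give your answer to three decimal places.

0.543

Update rule: p ← p + [c·p·(1−p) − e·p]·Δt with Δt = 0.5.
  1  |  dp/dt·Δt = +0.008742  |  p_1 = 0.513742
  2  |  dp/dt·Δt = +0.007375  |  p_2 = 0.521116
  3  |  dp/dt·Δt = +0.006182  |  p_3 = 0.527298
  4  |  dp/dt·Δt = +0.005153  |  p_4 = 0.532452
  5  |  dp/dt·Δt = +0.004276  |  p_5 = 0.536728
  6  |  dp/dt·Δt = +0.003535  |  p_6 = 0.540263
  7  |  dp/dt·Δt = +0.002913  |  p_7 = 0.543175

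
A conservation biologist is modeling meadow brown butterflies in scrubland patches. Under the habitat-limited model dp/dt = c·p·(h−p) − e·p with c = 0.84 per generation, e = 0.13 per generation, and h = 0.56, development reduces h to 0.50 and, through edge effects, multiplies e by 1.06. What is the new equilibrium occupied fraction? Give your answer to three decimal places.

0.336

Before: p* = h − e/c = 0.56 − 0.13/0.84 = 0.56 − 0.1548 = 0.4052.
After: c = 0.84, e = 0.1378, h = 0.50; p* = 0.50 − 0.1378/0.84 = 0.3360.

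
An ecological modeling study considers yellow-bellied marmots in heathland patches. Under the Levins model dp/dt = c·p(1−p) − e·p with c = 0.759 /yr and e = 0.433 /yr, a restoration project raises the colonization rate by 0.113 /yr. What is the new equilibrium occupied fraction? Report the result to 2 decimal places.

0.50

Before: p* = 1 − 0.433/0.759 = 0.4295.
After the change, c = 0.872, e = 0.433, so p* = 1 − 0.433/0.872 = 0.5034.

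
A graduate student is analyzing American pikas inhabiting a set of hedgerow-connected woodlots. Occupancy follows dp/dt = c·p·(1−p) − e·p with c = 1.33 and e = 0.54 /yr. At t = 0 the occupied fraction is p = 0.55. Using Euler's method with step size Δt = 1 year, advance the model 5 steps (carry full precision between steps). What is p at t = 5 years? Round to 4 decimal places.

0.5940

Update rule: p ← p + [c·p·(1−p) − e·p]·Δt with Δt = 1.
  1  |  dp/dt·Δt = +0.032175  |  p_1 = 0.582175
  2  |  dp/dt·Δt = +0.009144  |  p_2 = 0.591319
  3  |  dp/dt·Δt = +0.002096  |  p_3 = 0.593416
  4  |  dp/dt·Δt = +0.000449  |  p_4 = 0.593865
  5  |  dp/dt·Δt = +0.000095  |  p_5 = 0.593960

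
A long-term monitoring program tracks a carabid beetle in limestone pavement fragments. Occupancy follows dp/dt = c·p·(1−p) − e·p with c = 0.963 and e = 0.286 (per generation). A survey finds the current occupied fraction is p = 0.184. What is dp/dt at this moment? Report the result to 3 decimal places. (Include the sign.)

Colonization term: c·p·(1−p) = 0.963×0.184×0.8160 = 0.14459.
Extinction term: e·p = 0.05262.
dp/dt = 0.14459 − 0.05262 = 0.09196.

0.092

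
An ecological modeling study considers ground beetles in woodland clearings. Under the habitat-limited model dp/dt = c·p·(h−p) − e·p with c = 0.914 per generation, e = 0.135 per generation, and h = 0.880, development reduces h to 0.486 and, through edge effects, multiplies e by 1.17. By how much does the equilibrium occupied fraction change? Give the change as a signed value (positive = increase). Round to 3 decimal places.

Before: p* = h − e/c = 0.880 − 0.135/0.914 = 0.880 − 0.1477 = 0.7323.
After: c = 0.914, e = 0.15795, h = 0.486; p* = 0.486 − 0.15795/0.914 = 0.3132.
Δp* = 0.3132 − 0.7323 = -0.4191.

-0.419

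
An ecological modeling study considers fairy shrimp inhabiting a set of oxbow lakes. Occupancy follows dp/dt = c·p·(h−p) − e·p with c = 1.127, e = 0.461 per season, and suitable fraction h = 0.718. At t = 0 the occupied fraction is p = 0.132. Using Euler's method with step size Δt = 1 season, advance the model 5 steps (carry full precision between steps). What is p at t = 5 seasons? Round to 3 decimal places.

Update rule: p ← p + [c·p·(h−p) − e·p]·Δt with Δt = 1.
step 1: Δp = +0.02632, p = 0.15832
step 2: Δp = +0.02688, p = 0.18520
step 3: Δp = +0.02583, p = 0.21103
step 4: Δp = +0.02329, p = 0.23432
step 5: Δp = +0.01971, p = 0.25403

0.254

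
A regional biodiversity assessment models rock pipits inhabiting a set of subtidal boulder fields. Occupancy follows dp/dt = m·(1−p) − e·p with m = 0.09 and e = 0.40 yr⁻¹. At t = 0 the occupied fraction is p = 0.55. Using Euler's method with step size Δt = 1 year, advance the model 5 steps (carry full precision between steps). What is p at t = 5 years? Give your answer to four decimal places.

0.1963

Update rule: p ← p + [m·(1−p) − e·p]·Δt with Δt = 1.
p: 0.55000 → 0.37050  (Δp = -0.17950)
p: 0.37050 → 0.27895  (Δp = -0.09155)
p: 0.27895 → 0.23227  (Δp = -0.04669)
p: 0.23227 → 0.20846  (Δp = -0.02381)
p: 0.20846 → 0.19631  (Δp = -0.01214)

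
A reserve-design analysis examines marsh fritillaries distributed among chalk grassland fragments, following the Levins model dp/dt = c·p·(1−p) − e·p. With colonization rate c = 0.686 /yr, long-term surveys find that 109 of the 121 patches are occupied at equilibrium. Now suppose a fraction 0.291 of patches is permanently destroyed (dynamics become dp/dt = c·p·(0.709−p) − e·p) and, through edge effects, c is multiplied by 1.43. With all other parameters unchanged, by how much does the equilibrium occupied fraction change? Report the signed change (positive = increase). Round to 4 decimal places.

Observed p* = 109/121 = 0.90083.
Balance c(1−p*) = e gives e = 0.686×(1 − 0.90083) = 0.06803.
New p* = 0.709 − e/c = 0.709 − 0.06803/0.98098 = 0.63965.
Δp* = 0.63965 − 0.90083 = -0.26118.

-0.2612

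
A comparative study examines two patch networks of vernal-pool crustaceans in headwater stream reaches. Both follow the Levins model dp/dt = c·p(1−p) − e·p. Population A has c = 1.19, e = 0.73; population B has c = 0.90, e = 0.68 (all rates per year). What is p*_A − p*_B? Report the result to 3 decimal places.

0.142

A: p*_A = 1 − 0.73/1.19 = 0.3866.
B: p*_B = 1 − 0.68/0.90 = 0.2444.
p*_A − p*_B = 0.3866 − 0.2444 = 0.1421.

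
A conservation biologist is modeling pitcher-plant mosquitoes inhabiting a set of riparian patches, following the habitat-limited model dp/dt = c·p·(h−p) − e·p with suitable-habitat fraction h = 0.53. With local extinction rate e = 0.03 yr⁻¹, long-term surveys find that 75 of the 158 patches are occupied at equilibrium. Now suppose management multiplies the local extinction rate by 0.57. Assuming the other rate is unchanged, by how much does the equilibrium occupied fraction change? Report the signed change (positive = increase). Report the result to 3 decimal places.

Observed p* = 75/158 = 0.47468.
Balance c(h−p*) = e gives c = e/(0.53 − 0.47468) = 0.03/0.05532 = 0.54230.
New p* = 0.53 − e/c = 0.53 − 0.01710/0.54230 = 0.49847.
Δp* = 0.49847 − 0.47468 = +0.02379.

0.024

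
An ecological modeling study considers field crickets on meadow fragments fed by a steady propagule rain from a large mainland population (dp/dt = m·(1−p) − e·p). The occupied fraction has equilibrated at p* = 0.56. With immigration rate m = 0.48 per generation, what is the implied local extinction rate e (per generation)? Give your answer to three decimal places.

0.377

At equilibrium m(1−p*) = e·p*, so e = m(1−p*)/p*.
e = 0.48 × 0.4400 / 0.56 = 0.3771.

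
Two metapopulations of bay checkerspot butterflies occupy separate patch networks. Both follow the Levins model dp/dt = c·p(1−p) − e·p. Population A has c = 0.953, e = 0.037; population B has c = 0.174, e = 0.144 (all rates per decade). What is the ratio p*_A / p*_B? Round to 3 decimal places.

5.575

A: p*_A = 1 − 0.037/0.953 = 0.9612.
B: p*_B = 1 − 0.144/0.174 = 0.1724.
p*_A / p*_B = 0.9612/0.1724 = 5.5748.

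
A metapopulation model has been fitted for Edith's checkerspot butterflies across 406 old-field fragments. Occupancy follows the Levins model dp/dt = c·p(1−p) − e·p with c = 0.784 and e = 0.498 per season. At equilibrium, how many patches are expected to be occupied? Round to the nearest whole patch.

p* = 1 − e/c = 1 − 0.498/0.784 = 0.3648.
Expected occupied patches = N × p* = 406 × 0.3648 = 148.11 ≈ 148.

148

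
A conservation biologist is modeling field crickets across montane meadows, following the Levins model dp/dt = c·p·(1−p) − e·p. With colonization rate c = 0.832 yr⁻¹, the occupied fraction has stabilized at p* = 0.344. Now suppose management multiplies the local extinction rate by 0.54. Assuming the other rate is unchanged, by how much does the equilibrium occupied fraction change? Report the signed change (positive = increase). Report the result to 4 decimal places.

Balance c(1−p*) = e gives e = 0.832×(1 − 0.34400) = 0.54579.
New p* = 1 − e/c = 1 − 0.29473/0.83200 = 0.64576.
Δp* = 0.64576 − 0.34400 = +0.30176.

0.3018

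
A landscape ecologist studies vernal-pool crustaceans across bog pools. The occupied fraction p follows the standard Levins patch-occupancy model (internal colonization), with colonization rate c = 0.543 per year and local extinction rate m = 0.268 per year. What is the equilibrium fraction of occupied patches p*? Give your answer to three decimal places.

At equilibrium, colonization balances extinction: c·p*·(1−p*) = m·p*.
So p* = 1 − m/c = 1 − 0.268/0.543 = 1 − 0.4936 = 0.5064.

0.506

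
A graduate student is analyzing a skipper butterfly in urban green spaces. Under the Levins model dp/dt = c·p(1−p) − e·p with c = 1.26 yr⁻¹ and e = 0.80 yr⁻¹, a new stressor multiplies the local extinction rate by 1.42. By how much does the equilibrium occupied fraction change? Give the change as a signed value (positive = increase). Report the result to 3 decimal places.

-0.267

Before: p* = 1 − 0.80/1.26 = 0.3651.
After the change, c = 1.26, e = 1.136, so p* = 1 − 1.136/1.26 = 0.0984.
Δp* = 0.0984 − 0.3651 = -0.2667.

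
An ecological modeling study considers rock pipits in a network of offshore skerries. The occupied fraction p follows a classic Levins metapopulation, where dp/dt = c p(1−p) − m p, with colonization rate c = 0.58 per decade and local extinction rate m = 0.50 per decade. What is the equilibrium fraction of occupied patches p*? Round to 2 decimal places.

Setting dp/dt = 0 and dividing through by p* gives c·(1−p*) = m.
So p* = 1 − m/c = 1 − 0.50/0.58 = 1 − 0.8621 = 0.1379.

0.14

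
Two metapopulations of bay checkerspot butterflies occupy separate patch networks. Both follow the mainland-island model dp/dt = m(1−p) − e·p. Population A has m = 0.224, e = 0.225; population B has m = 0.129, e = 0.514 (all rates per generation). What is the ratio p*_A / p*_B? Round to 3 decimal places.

A: p*_A = m/(m+e) = 0.224/0.4490 = 0.4989.
B: p*_B = 0.129/0.6430 = 0.2006.
p*_A / p*_B = 0.4989/0.2006 = 2.4867.

2.487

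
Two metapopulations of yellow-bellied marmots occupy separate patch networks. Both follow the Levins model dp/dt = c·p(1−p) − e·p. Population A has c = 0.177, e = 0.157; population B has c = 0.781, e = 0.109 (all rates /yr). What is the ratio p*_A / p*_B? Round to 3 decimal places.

0.131

A: p*_A = 1 − 0.157/0.177 = 0.1130.
B: p*_B = 1 − 0.109/0.781 = 0.8604.
p*_A / p*_B = 0.1130/0.8604 = 0.1313.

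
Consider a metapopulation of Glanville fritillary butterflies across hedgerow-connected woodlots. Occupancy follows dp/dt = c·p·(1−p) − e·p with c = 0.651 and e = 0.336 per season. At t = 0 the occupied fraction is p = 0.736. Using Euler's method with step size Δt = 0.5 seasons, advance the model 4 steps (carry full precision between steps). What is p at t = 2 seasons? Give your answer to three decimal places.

0.579

Update rule: p ← p + [c·p·(1−p) − e·p]·Δt with Δt = 0.5.
step 1: Δp = -0.06040, p = 0.67560
step 2: Δp = -0.04216, p = 0.63344
step 3: Δp = -0.03084, p = 0.60260
step 4: Δp = -0.02329, p = 0.57931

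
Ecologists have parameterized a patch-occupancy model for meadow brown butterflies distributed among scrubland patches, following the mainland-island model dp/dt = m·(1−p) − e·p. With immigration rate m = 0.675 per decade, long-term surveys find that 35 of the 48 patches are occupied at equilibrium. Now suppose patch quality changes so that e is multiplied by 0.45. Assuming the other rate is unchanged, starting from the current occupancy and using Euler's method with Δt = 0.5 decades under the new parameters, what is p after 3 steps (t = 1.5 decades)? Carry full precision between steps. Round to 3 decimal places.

Observed p* = 35/48 = 0.72917.
Balance m(1−p*) = e·p* gives e = m(1−p*)/p* = 0.675×0.27083/0.72917 = 0.25071.
Starting from p₀ = 0.72917; update p ← p + (dp/dt)·Δt with the new parameters.
step 1: Δp = +0.05027, p = 0.77944
step 2: Δp = +0.03047, p = 0.80991
step 3: Δp = +0.01847, p = 0.82838

0.828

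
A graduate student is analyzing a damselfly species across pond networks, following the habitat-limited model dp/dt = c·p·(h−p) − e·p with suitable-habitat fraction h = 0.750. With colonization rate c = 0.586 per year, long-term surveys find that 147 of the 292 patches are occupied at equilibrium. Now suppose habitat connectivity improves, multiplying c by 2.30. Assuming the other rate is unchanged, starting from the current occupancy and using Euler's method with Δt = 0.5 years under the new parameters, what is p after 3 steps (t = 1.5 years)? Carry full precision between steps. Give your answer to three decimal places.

Observed p* = 147/292 = 0.50342.
Balance c(h−p*) = e gives e = 0.586×(0.75 − 0.50342) = 0.14449.
Starting from p₀ = 0.50342; update p ← p + (dp/dt)·Δt with the new parameters.
  1  |  dp/dt·Δt = +0.047282  |  p_1 = 0.550707
  2  |  dp/dt·Δt = +0.034175  |  p_2 = 0.584882
  3  |  dp/dt·Δt = +0.022826  |  p_3 = 0.607708

0.608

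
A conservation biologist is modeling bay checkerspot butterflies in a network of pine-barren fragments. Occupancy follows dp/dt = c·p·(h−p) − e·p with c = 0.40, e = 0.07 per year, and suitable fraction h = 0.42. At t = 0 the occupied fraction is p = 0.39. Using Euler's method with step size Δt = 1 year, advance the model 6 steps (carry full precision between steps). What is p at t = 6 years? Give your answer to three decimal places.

Update rule: p ← p + [c·p·(h−p) − e·p]·Δt with Δt = 1.
p: 0.39000 → 0.36738  (Δp = -0.02262)
p: 0.36738 → 0.34940  (Δp = -0.01798)
p: 0.34940 → 0.33481  (Δp = -0.01459)
p: 0.33481 → 0.32278  (Δp = -0.01203)
p: 0.32278 → 0.31274  (Δp = -0.01004)
p: 0.31274 → 0.30426  (Δp = -0.00847)

0.304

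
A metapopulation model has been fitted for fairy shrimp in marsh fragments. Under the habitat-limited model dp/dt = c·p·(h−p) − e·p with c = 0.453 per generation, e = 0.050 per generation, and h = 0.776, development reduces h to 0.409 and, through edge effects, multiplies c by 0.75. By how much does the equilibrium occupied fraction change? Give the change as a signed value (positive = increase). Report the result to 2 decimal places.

Before: p* = h − e/c = 0.776 − 0.050/0.453 = 0.776 − 0.1104 = 0.6656.
After: c = 0.33975, e = 0.05, h = 0.409; p* = 0.409 − 0.05/0.33975 = 0.2618.
Δp* = 0.2618 − 0.6656 = -0.4038.

-0.40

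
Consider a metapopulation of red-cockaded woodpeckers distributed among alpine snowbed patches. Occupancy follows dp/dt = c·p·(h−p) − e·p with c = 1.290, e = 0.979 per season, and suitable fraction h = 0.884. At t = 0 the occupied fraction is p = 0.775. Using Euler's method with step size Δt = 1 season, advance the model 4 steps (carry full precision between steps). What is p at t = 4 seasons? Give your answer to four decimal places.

0.1252

Update rule: p ← p + [c·p·(h−p) − e·p]·Δt with Δt = 1.
t = 1: p = 0.77500 + (-0.64975) = 0.12525
t = 2: p = 0.12525 + (-0.00003) = 0.12522
t = 3: p = 0.12522 + (-0.00002) = 0.12520
t = 4: p = 0.12520 + (-0.00002) = 0.12518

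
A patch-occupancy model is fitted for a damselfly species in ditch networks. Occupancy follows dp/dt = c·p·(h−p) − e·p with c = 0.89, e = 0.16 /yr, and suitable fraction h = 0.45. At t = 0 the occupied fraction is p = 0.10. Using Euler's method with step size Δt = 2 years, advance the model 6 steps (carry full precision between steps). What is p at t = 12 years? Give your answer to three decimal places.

Update rule: p ← p + [c·p·(h−p) − e·p]·Δt with Δt = 2.
step 1: Δp = +0.03030, p = 0.13030
step 2: Δp = +0.03245, p = 0.16275
step 3: Δp = +0.03113, p = 0.19389
step 4: Δp = +0.02635, p = 0.22023
step 5: Δp = +0.01960, p = 0.23983
step 6: Δp = +0.01298, p = 0.25281

0.253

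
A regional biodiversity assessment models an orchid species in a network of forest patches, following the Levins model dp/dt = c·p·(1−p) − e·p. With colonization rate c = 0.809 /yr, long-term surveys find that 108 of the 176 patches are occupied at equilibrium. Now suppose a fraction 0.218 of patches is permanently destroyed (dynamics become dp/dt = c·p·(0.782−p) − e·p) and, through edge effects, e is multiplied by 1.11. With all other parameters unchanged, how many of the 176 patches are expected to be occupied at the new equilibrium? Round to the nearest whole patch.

Observed p* = 108/176 = 0.61364.
Balance c(1−p*) = e gives e = 0.809×(1 − 0.61364) = 0.31257.
New p* = 0.782 − e/c = 0.782 − 0.34695/0.80900 = 0.35314.
Expected occupied = 176 × 0.35314 = 62.15 ≈ 62.

62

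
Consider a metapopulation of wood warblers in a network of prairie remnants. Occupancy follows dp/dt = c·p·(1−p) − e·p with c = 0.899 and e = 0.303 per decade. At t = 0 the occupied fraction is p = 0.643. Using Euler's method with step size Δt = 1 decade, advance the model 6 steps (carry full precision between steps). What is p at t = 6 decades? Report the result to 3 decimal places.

Update rule: p ← p + [c·p·(1−p) − e·p]·Δt with Δt = 1.
t = 1: p = 0.64300 + (+0.01154) = 0.65454
t = 2: p = 0.65454 + (+0.00496) = 0.65949
t = 3: p = 0.65949 + (+0.00205) = 0.66155
t = 4: p = 0.66155 + (+0.00084) = 0.66239
t = 5: p = 0.66239 + (+0.00034) = 0.66273
t = 6: p = 0.66273 + (+0.00014) = 0.66287

0.663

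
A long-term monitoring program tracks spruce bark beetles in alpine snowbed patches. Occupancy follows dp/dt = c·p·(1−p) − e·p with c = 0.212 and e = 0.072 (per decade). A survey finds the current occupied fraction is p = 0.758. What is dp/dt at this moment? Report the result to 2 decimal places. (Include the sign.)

-0.02

Colonization term: c·p·(1−p) = 0.212×0.758×0.2420 = 0.03889.
Extinction term: e·p = 0.05458.
dp/dt = 0.03889 − 0.05458 = -0.01569.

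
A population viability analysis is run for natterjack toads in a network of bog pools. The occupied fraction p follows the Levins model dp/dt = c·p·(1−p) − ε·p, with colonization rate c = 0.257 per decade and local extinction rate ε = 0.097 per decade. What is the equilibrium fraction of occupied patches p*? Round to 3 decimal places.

0.623

At equilibrium, colonization balances extinction: c·p*·(1−p*) = ε·p*.
So p* = 1 − ε/c = 1 − 0.097/0.257 = 1 − 0.3774 = 0.6226.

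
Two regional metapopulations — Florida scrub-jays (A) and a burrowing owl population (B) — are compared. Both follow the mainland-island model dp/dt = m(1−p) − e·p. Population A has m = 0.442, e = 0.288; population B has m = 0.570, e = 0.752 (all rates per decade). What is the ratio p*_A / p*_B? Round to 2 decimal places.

1.40

A: p*_A = m/(m+e) = 0.442/0.7300 = 0.6055.
B: p*_B = 0.570/1.3220 = 0.4312.
p*_A / p*_B = 0.6055/0.4312 = 1.4043.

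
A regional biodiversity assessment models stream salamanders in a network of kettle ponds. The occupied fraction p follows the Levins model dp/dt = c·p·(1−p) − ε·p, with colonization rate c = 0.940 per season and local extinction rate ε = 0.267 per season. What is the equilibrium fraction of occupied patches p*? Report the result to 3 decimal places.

Setting dp/dt = 0 and dividing through by p* gives c·(1−p*) = ε.
So p* = 1 − ε/c = 1 − 0.267/0.940 = 1 − 0.2840 = 0.7160.

0.716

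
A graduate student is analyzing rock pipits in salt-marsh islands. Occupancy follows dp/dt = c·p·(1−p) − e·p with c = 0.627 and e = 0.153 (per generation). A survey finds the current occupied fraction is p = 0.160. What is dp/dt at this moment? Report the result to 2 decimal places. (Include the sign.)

0.06

Colonization term: c·p·(1−p) = 0.627×0.160×0.8400 = 0.08427.
Extinction term: e·p = 0.02448.
dp/dt = 0.08427 − 0.02448 = 0.05979.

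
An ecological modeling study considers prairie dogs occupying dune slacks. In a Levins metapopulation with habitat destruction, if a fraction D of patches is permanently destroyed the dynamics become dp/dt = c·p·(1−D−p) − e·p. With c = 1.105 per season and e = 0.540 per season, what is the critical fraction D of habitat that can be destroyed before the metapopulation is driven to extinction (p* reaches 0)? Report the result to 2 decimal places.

The nontrivial equilibrium is p* = (1−D) − e/c; extinction occurs when this hits zero.
So D_crit = 1 − e/c = 1 − 0.540/1.105 = 1 − 0.4887 = 0.5113.
Note this equals the original equilibrium occupancy — the Levins extinction-debt result.

0.51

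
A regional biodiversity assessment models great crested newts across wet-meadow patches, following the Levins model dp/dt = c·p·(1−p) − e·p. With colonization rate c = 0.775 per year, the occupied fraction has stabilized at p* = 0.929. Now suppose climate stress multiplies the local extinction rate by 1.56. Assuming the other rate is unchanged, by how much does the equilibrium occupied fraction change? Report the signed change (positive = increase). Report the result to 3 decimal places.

Balance c(1−p*) = e gives e = 0.775×(1 − 0.92900) = 0.05502.
New p* = 1 − e/c = 1 − 0.08583/0.77500 = 0.88925.
Δp* = 0.88925 − 0.92900 = -0.03975.

-0.040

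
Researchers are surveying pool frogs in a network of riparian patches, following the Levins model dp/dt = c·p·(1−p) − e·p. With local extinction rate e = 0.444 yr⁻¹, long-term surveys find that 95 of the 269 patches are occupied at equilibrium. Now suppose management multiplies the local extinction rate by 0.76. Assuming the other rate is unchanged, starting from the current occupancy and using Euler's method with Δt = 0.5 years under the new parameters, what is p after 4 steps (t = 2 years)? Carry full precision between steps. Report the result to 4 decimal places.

0.4196

Observed p* = 95/269 = 0.35316.
Balance c(1−p*) = e gives c = e/(1 − 0.35316) = 0.444/0.64684 = 0.68641.
Starting from p₀ = 0.35316; update p ← p + (dp/dt)·Δt with the new parameters.
step 1: Δp = +0.01882, p = 0.37198
step 2: Δp = +0.01742, p = 0.38939
step 3: Δp = +0.01590, p = 0.40530
step 4: Δp = +0.01434, p = 0.41964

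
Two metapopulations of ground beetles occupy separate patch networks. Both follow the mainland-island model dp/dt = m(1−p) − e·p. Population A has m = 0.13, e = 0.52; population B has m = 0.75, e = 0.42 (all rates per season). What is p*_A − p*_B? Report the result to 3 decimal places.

A: p*_A = m/(m+e) = 0.13/0.6500 = 0.2000.
B: p*_B = 0.75/1.1700 = 0.6410.
p*_A − p*_B = 0.2000 − 0.6410 = -0.4410.

-0.441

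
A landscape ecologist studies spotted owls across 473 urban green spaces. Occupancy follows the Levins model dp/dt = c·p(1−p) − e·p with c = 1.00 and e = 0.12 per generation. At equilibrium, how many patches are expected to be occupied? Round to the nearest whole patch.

416

p* = 1 − e/c = 1 − 0.12/1.00 = 0.8800.
Expected occupied patches = N × p* = 473 × 0.8800 = 416.24 ≈ 416.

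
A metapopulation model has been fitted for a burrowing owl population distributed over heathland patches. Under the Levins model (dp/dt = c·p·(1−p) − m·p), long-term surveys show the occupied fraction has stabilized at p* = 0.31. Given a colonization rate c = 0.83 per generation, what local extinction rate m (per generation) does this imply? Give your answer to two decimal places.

0.57

At equilibrium c(1−p*) = m.
m = 0.83 × (1 − 0.31) = 0.83 × 0.6900 = 0.5727.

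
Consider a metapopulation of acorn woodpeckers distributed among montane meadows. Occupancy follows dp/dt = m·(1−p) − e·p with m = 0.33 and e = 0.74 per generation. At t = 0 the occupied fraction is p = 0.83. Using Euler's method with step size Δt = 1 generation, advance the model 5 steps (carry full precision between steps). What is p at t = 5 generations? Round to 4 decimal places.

0.3084

Update rule: p ← p + [m·(1−p) − e·p]·Δt with Δt = 1.
step 1: Δp = -0.55810, p = 0.27190
step 2: Δp = +0.03907, p = 0.31097
step 3: Δp = -0.00273, p = 0.30823
step 4: Δp = +0.00019, p = 0.30842
step 5: Δp = -0.00001, p = 0.30841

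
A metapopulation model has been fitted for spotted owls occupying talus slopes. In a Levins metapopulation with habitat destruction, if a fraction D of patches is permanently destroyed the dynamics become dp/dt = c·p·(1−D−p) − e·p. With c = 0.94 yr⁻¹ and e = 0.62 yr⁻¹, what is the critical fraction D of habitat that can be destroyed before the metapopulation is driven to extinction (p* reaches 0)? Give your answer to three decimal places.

0.340

The nontrivial equilibrium is p* = (1−D) − e/c; extinction occurs when this hits zero.
So D_crit = 1 − e/c = 1 − 0.62/0.94 = 1 − 0.6596 = 0.3404.
Note this equals the original equilibrium occupancy — the Levins extinction-debt result.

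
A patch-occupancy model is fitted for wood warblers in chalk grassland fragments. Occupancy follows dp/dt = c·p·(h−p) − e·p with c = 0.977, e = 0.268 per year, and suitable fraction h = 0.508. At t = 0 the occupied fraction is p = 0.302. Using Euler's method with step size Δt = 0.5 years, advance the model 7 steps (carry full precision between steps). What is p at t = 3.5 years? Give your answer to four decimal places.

0.2582

Update rule: p ← p + [c·p·(h−p) − e·p]·Δt with Δt = 0.5.
  1  |  dp/dt·Δt = -0.010077  |  p_1 = 0.291923
  2  |  dp/dt·Δt = -0.008304  |  p_2 = 0.283618
  3  |  dp/dt·Δt = -0.006917  |  p_3 = 0.276701
  4  |  dp/dt·Δt = -0.005814  |  p_4 = 0.270888
  5  |  dp/dt·Δt = -0.004922  |  p_5 = 0.265965
  6  |  dp/dt·Δt = -0.004193  |  p_6 = 0.261772
  7  |  dp/dt·Δt = -0.003591  |  p_7 = 0.258181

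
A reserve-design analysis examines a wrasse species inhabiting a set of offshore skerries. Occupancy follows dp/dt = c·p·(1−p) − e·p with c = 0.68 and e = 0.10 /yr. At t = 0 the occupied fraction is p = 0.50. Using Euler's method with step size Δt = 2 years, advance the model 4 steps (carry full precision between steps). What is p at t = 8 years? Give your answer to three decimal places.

Update rule: p ← p + [c·p·(1−p) − e·p]·Δt with Δt = 2.
t = 2: p = 0.50000 + (+0.24000) = 0.74000
t = 4: p = 0.74000 + (+0.11366) = 0.85366
t = 6: p = 0.85366 + (-0.00084) = 0.85282
t = 8: p = 0.85282 + (+0.00013) = 0.85296

0.853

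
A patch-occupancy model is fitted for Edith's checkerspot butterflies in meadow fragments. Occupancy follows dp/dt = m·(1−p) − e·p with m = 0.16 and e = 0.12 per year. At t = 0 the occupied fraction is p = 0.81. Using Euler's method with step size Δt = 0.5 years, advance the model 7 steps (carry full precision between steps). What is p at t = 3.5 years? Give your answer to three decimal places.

Update rule: p ← p + [m·(1−p) − e·p]·Δt with Δt = 0.5.
  1  |  dp/dt·Δt = -0.033400  |  p_1 = 0.776600
  2  |  dp/dt·Δt = -0.028724  |  p_2 = 0.747876
  3  |  dp/dt·Δt = -0.024703  |  p_3 = 0.723173
  4  |  dp/dt·Δt = -0.021244  |  p_4 = 0.701929
  5  |  dp/dt·Δt = -0.018270  |  p_5 = 0.683659
  6  |  dp/dt·Δt = -0.015712  |  p_6 = 0.667947
  7  |  dp/dt·Δt = -0.013513  |  p_7 = 0.654434

0.654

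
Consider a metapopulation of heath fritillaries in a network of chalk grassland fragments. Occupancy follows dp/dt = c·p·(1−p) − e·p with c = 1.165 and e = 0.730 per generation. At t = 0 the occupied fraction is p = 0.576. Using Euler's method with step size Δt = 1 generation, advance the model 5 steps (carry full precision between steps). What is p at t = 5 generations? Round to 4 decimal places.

Update rule: p ← p + [c·p·(1−p) − e·p]·Δt with Δt = 1.
t = 1: p = 0.57600 + (-0.13596) = 0.44004
t = 2: p = 0.44004 + (-0.03417) = 0.40587
t = 3: p = 0.40587 + (-0.01536) = 0.39051
t = 4: p = 0.39051 + (-0.00779) = 0.38272
t = 5: p = 0.38272 + (-0.00416) = 0.37856

0.3786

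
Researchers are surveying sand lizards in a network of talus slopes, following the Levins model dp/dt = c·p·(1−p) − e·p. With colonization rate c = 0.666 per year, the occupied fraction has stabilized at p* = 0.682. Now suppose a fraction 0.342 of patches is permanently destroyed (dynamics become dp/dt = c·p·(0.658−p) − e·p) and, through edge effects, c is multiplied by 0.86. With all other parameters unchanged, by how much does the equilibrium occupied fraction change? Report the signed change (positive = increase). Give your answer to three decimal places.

-0.394

Balance c(1−p*) = e gives e = 0.666×(1 − 0.68200) = 0.21179.
New p* = 0.658 − e/c = 0.658 − 0.21179/0.57276 = 0.28823.
Δp* = 0.28823 − 0.68200 = -0.39377.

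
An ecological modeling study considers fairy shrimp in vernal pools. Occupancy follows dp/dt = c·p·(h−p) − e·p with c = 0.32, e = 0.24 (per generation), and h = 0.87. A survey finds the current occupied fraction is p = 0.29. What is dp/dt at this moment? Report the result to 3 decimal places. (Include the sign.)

-0.016

Colonization term: c·p·(h−p) = 0.32×0.29×0.5800 = 0.05382.
Extinction term: e·p = 0.06960.
dp/dt = 0.05382 − 0.06960 = -0.01578.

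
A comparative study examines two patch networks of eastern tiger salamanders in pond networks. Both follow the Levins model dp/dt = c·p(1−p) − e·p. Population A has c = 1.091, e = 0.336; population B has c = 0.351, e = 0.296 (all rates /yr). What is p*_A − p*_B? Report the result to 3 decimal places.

A: p*_A = 1 − 0.336/1.091 = 0.6920.
B: p*_B = 1 − 0.296/0.351 = 0.1567.
p*_A − p*_B = 0.6920 − 0.1567 = 0.5353.

0.535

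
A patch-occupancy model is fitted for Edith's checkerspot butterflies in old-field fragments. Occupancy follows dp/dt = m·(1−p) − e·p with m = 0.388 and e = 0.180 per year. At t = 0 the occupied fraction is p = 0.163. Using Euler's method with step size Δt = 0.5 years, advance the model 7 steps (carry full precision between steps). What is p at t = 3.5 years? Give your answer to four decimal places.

Update rule: p ← p + [m·(1−p) − e·p]·Δt with Δt = 0.5.
t = 0.5: p = 0.16300 + (+0.14771) = 0.31071
t = 1: p = 0.31071 + (+0.10576) = 0.41647
t = 1.5: p = 0.41647 + (+0.07572) = 0.49219
t = 2: p = 0.49219 + (+0.05422) = 0.54641
t = 2.5: p = 0.54641 + (+0.03882) = 0.58523
t = 3: p = 0.58523 + (+0.02780) = 0.61302
t = 3.5: p = 0.61302 + (+0.01990) = 0.63292

0.6329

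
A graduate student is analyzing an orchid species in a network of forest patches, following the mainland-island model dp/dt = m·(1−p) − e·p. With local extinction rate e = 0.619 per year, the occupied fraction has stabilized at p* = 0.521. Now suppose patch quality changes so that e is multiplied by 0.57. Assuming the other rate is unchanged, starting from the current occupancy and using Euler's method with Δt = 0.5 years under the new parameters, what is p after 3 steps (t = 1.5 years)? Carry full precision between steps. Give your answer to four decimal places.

Balance m(1−p*) = e·p* gives m = e·p*/(1−p*) = 0.619×0.52100/0.47900 = 0.67328.
Starting from p₀ = 0.52100; update p ← p + (dp/dt)·Δt with the new parameters.
p: 0.52100 → 0.59034  (Δp = +0.06934)
p: 0.59034 → 0.62410  (Δp = +0.03376)
p: 0.62410 → 0.64054  (Δp = +0.01644)

0.6405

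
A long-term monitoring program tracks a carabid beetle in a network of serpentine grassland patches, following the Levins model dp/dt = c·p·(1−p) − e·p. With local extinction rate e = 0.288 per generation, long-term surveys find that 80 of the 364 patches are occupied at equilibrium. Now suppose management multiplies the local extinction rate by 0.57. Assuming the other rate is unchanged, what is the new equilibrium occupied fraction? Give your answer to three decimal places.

Observed p* = 80/364 = 0.21978.
Balance c(1−p*) = e gives c = e/(1 − 0.21978) = 0.288/0.78022 = 0.36913.
New p* = 1 − e/c = 1 − 0.16416/0.36913 = 0.55528.

0.555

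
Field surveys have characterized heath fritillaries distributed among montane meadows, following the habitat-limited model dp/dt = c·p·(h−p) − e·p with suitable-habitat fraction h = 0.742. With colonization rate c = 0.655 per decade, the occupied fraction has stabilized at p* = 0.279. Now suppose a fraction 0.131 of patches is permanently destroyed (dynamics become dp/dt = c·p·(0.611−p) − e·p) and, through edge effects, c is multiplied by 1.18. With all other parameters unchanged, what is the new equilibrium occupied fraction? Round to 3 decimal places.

0.219

Balance c(h−p*) = e gives e = 0.655×(0.742 − 0.27900) = 0.30327.
New p* = 0.611 − e/c = 0.611 − 0.30327/0.77290 = 0.21862.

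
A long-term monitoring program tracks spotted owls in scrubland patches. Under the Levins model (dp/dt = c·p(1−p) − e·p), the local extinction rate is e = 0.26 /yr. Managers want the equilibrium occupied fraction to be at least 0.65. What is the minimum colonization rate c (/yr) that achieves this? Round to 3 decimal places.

p* = 1 − e/c ≥ 0.65 requires e/c ≤ 0.3500, i.e. c ≥ e/0.3500.
c_min = 0.26/0.3500 = 0.7429.

0.743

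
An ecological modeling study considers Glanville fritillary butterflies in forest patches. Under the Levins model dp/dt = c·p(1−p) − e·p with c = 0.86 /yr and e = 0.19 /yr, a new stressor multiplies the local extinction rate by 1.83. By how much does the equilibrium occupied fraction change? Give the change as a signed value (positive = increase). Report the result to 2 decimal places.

Before: p* = 1 − 0.19/0.86 = 0.7791.
After the change, c = 0.86, e = 0.3477, so p* = 1 − 0.3477/0.86 = 0.5957.
Δp* = 0.5957 − 0.7791 = -0.1834.

-0.18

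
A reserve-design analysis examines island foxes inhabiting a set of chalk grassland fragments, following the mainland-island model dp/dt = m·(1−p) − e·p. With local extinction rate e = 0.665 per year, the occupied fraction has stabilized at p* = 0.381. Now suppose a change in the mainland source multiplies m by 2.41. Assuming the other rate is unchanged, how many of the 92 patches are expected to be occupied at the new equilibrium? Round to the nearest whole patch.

55

Balance m(1−p*) = e·p* gives m = e·p*/(1−p*) = 0.665×0.38100/0.61900 = 0.40931.
New p* = m/(m+e) = 0.98644/(0.98644+0.66500) = 0.59732.
Expected occupied = 92 × 0.59732 = 54.95 ≈ 55.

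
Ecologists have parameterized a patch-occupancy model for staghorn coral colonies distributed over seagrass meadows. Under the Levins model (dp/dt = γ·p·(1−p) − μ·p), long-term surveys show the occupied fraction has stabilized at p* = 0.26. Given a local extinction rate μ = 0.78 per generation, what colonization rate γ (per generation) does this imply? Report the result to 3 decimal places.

At equilibrium γ(1−p*) = μ, so γ = μ/(1−p*).
γ = 0.78/(1 − 0.26) = 0.78/0.7400 = 1.0541.

1.054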